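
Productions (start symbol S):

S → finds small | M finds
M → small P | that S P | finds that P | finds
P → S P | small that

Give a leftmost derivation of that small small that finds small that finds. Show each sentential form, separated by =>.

S => M finds => that S P finds => that M finds P finds => that small P finds P finds => that small small that finds P finds => that small small that finds small that finds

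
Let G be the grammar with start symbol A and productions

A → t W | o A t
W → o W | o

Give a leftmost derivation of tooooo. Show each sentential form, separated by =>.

A => tW => toW => tooW => toooW => tooooW => tooooo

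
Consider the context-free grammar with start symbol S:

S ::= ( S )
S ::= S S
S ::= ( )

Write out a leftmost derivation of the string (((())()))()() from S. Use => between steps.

S => SS => SSS => (S)SS => ((S))SS => ((SS))SS => (((S)S))SS => (((())S))SS => (((())()))SS => (((())()))()S => (((())()))()()

S => SS   [S ::= S S]
SS => SSS   [S ::= S S]
SSS => (S)SS   [S ::= ( S )]
(S)SS => ((S))SS   [S ::= ( S )]
((S))SS => ((SS))SS   [S ::= S S]
((SS))SS => (((S)S))SS   [S ::= ( S )]
(((S)S))SS => (((())S))SS   [S ::= ( )]
(((())S))SS => (((())()))SS   [S ::= ( )]
(((())()))SS => (((())()))()S   [S ::= ( )]
(((())()))()S => (((())()))()()   [S ::= ( )]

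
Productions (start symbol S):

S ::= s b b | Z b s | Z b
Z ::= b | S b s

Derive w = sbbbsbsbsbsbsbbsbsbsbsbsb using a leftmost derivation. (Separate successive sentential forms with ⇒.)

S ⇒ Zb   [S ::= Z b]
Zb ⇒ Sbsb   [Z ::= S b s]
Sbsb ⇒ Zbsbsb   [S ::= Z b s]
Zbsbsb ⇒ Sbsbsbsb   [Z ::= S b s]
Sbsbsbsb ⇒ Zbsbsbsbsb   [S ::= Z b s]
Zbsbsbsbsb ⇒ Sbsbsbsbsbsb   [Z ::= S b s]
Sbsbsbsbsbsb ⇒ Zbbsbsbsbsbsb   [S ::= Z b]
Zbbsbsbsbsbsb ⇒ Sbsbbsbsbsbsbsb   [Z ::= S b s]
Sbsbbsbsbsbsbsb ⇒ Zbsbsbbsbsbsbsbsb   [S ::= Z b s]
Zbsbsbbsbsbsbsbsb ⇒ Sbsbsbsbbsbsbsbsbsb   [Z ::= S b s]
Sbsbsbsbbsbsbsbsbsb ⇒ Zbsbsbsbsbbsbsbsbsbsb   [S ::= Z b s]
Zbsbsbsbsbbsbsbsbsbsb ⇒ Sbsbsbsbsbsbbsbsbsbsbsb   [Z ::= S b s]
Sbsbsbsbsbsbbsbsbsbsbsb ⇒ sbbbsbsbsbsbsbbsbsbsbsbsb   [S ::= s b b]

S ⇒ Zb ⇒ Sbsb ⇒ Zbsbsb ⇒ Sbsbsbsb ⇒ Zbsbsbsbsb ⇒ Sbsbsbsbsbsb ⇒ Zbbsbsbsbsbsb ⇒ Sbsbbsbsbsbsbsb ⇒ Zbsbsbbsbsbsbsbsb ⇒ Sbsbsbsbbsbsbsbsbsb ⇒ Zbsbsbsbsbbsbsbsbsbsb ⇒ Sbsbsbsbsbsbbsbsbsbsbsb ⇒ sbbbsbsbsbsbsbbsbsbsbsbsb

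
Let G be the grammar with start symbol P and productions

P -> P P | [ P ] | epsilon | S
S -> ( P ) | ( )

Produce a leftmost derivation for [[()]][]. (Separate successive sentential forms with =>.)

P => PP   [P -> P P]
PP => PPP   [P -> P P]
PPP => [P]PP   [P -> [ P ]]
[P]PP => [[P]]PP   [P -> [ P ]]
[[P]]PP => [[S]]PP   [P -> S]
[[S]]PP => [[()]]PP   [S -> ( )]
[[()]]PP => [[()]]P   [P -> epsilon]
[[()]]P => [[()]][P]   [P -> [ P ]]
[[()]][P] => [[()]][]   [P -> epsilon]

P => PP => PPP => [P]PP => [[P]]PP => [[S]]PP => [[()]]PP => [[()]]P => [[()]][P] => [[()]][]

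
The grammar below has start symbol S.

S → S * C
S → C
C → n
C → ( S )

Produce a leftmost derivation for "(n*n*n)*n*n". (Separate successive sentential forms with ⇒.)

S ⇒ S*C   [S → S * C]
S*C ⇒ S*C*C   [S → S * C]
S*C*C ⇒ C*C*C   [S → C]
C*C*C ⇒ (S)*C*C   [C → ( S )]
(S)*C*C ⇒ (S*C)*C*C   [S → S * C]
(S*C)*C*C ⇒ (S*C*C)*C*C   [S → S * C]
(S*C*C)*C*C ⇒ (C*C*C)*C*C   [S → C]
(C*C*C)*C*C ⇒ (n*C*C)*C*C   [C → n]
(n*C*C)*C*C ⇒ (n*n*C)*C*C   [C → n]
(n*n*C)*C*C ⇒ (n*n*n)*C*C   [C → n]
(n*n*n)*C*C ⇒ (n*n*n)*n*C   [C → n]
(n*n*n)*n*C ⇒ (n*n*n)*n*n   [C → n]

S⇒S*C⇒S*C*C⇒C*C*C⇒(S)*C*C⇒(S*C)*C*C⇒(S*C*C)*C*C⇒(C*C*C)*C*C⇒(n*C*C)*C*C⇒(n*n*C)*C*C⇒(n*n*n)*C*C⇒(n*n*n)*n*C⇒(n*n*n)*n*n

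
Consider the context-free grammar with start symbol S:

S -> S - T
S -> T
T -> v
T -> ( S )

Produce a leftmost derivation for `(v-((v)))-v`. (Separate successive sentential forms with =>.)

S=>S-T=>T-T=>(S)-T=>(S-T)-T=>(T-T)-T=>(v-T)-T=>(v-(S))-T=>(v-(T))-T=>(v-((S)))-T=>(v-((T)))-T=>(v-((v)))-T=>(v-((v)))-v

S => S-T   [S -> S - T]
S-T => T-T   [S -> T]
T-T => (S)-T   [T -> ( S )]
(S)-T => (S-T)-T   [S -> S - T]
(S-T)-T => (T-T)-T   [S -> T]
(T-T)-T => (v-T)-T   [T -> v]
(v-T)-T => (v-(S))-T   [T -> ( S )]
(v-(S))-T => (v-(T))-T   [S -> T]
(v-(T))-T => (v-((S)))-T   [T -> ( S )]
(v-((S)))-T => (v-((T)))-T   [S -> T]
(v-((T)))-T => (v-((v)))-T   [T -> v]
(v-((v)))-T => (v-((v)))-v   [T -> v]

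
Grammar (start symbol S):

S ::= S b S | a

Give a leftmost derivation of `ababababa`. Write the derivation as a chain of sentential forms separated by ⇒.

S⇒SbS⇒SbSbS⇒SbSbSbS⇒SbSbSbSbS⇒abSbSbSbS⇒ababSbSbS⇒abababSbS⇒ababababS⇒ababababa

S ⇒ SbS   [S ::= S b S]
SbS ⇒ SbSbS   [S ::= S b S]
SbSbS ⇒ SbSbSbS   [S ::= S b S]
SbSbSbS ⇒ SbSbSbSbS   [S ::= S b S]
SbSbSbSbS ⇒ abSbSbSbS   [S ::= a]
abSbSbSbS ⇒ ababSbSbS   [S ::= a]
ababSbSbS ⇒ abababSbS   [S ::= a]
abababSbS ⇒ ababababS   [S ::= a]
ababababS ⇒ ababababa   [S ::= a]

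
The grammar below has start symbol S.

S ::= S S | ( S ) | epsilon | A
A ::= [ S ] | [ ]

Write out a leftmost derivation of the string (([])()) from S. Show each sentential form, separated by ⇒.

S⇒(S)⇒(SS)⇒(SSS)⇒((S)SS)⇒((A)SS)⇒(([S])SS)⇒(([])SS)⇒(([])(S)S)⇒(([])()S)⇒(([])())

S ⇒ (S)   [S ::= ( S )]
(S) ⇒ (SS)   [S ::= S S]
(SS) ⇒ (SSS)   [S ::= S S]
(SSS) ⇒ ((S)SS)   [S ::= ( S )]
((S)SS) ⇒ ((A)SS)   [S ::= A]
((A)SS) ⇒ (([S])SS)   [A ::= [ S ]]
(([S])SS) ⇒ (([])SS)   [S ::= epsilon]
(([])SS) ⇒ (([])(S)S)   [S ::= ( S )]
(([])(S)S) ⇒ (([])()S)   [S ::= epsilon]
(([])()S) ⇒ (([])())   [S ::= epsilon]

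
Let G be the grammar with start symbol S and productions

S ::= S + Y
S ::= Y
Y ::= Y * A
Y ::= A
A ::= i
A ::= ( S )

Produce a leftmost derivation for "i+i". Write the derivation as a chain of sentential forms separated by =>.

S=>S+Y=>Y+Y=>A+Y=>i+Y=>i+A=>i+i

S => S+Y   [S ::= S + Y]
S+Y => Y+Y   [S ::= Y]
Y+Y => A+Y   [Y ::= A]
A+Y => i+Y   [A ::= i]
i+Y => i+A   [Y ::= A]
i+A => i+i   [A ::= i]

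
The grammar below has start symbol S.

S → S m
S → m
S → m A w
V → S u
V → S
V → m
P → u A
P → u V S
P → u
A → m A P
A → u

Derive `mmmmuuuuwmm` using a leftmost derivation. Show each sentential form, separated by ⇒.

S ⇒ Sm   [S → S m]
Sm ⇒ Smm   [S → S m]
Smm ⇒ mAwmm   [S → m A w]
mAwmm ⇒ mmAPwmm   [A → m A P]
mmAPwmm ⇒ mmmAPPwmm   [A → m A P]
mmmAPPwmm ⇒ mmmmAPPPwmm   [A → m A P]
mmmmAPPPwmm ⇒ mmmmuPPPwmm   [A → u]
mmmmuPPPwmm ⇒ mmmmuuPPwmm   [P → u]
mmmmuuPPwmm ⇒ mmmmuuuPwmm   [P → u]
mmmmuuuPwmm ⇒ mmmmuuuuwmm   [P → u]

S ⇒ Sm ⇒ Smm ⇒ mAwmm ⇒ mmAPwmm ⇒ mmmAPPwmm ⇒ mmmmAPPPwmm ⇒ mmmmuPPPwmm ⇒ mmmmuuPPwmm ⇒ mmmmuuuPwmm ⇒ mmmmuuuuwmm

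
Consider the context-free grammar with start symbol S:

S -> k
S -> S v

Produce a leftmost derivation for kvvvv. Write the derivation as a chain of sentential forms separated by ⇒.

S ⇒ Sv ⇒ Svv ⇒ Svvv ⇒ Svvvv ⇒ kvvvv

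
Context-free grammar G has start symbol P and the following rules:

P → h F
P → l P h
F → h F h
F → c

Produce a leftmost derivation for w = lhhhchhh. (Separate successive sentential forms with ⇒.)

P ⇒ lPh ⇒ lhFh ⇒ lhhFhh ⇒ lhhhFhhh ⇒ lhhhchhh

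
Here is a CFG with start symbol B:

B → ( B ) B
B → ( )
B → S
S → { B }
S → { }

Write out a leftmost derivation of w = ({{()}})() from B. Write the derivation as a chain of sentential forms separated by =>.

B=>(B)B=>(S)B=>({B})B=>({S})B=>({{B}})B=>({{()}})B=>({{()}})()

B => (B)B   [B → ( B ) B]
(B)B => (S)B   [B → S]
(S)B => ({B})B   [S → { B }]
({B})B => ({S})B   [B → S]
({S})B => ({{B}})B   [S → { B }]
({{B}})B => ({{()}})B   [B → ( )]
({{()}})B => ({{()}})()   [B → ( )]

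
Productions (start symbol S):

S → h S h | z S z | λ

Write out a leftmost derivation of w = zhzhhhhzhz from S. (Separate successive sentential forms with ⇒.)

S ⇒ zSz ⇒ zhShz ⇒ zhzSzhz ⇒ zhzhShzhz ⇒ zhzhhShhzhz ⇒ zhzhhhhzhz

S ⇒ zSz   [S → z S z]
zSz ⇒ zhShz   [S → h S h]
zhShz ⇒ zhzSzhz   [S → z S z]
zhzSzhz ⇒ zhzhShzhz   [S → h S h]
zhzhShzhz ⇒ zhzhhShhzhz   [S → h S h]
zhzhhShhzhz ⇒ zhzhhhhzhz   [S → λ]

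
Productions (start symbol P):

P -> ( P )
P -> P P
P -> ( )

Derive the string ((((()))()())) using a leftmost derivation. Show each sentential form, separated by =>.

P=>(P)=>((P))=>((PP))=>((PPP))=>(((P)PP))=>((((P))PP))=>((((()))PP))=>((((()))()P))=>((((()))()()))

P => (P)   [P -> ( P )]
(P) => ((P))   [P -> ( P )]
((P)) => ((PP))   [P -> P P]
((PP)) => ((PPP))   [P -> P P]
((PPP)) => (((P)PP))   [P -> ( P )]
(((P)PP)) => ((((P))PP))   [P -> ( P )]
((((P))PP)) => ((((()))PP))   [P -> ( )]
((((()))PP)) => ((((()))()P))   [P -> ( )]
((((()))()P)) => ((((()))()()))   [P -> ( )]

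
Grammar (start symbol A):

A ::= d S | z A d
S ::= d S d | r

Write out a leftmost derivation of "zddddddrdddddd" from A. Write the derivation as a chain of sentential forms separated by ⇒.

A ⇒ zAd ⇒ zdSd ⇒ zddSdd ⇒ zdddSddd ⇒ zddddSdddd ⇒ zdddddSddddd ⇒ zddddddSdddddd ⇒ zddddddrdddddd

A ⇒ zAd   [A ::= z A d]
zAd ⇒ zdSd   [A ::= d S]
zdSd ⇒ zddSdd   [S ::= d S d]
zddSdd ⇒ zdddSddd   [S ::= d S d]
zdddSddd ⇒ zddddSdddd   [S ::= d S d]
zddddSdddd ⇒ zdddddSddddd   [S ::= d S d]
zdddddSddddd ⇒ zddddddSdddddd   [S ::= d S d]
zddddddSdddddd ⇒ zddddddrdddddd   [S ::= r]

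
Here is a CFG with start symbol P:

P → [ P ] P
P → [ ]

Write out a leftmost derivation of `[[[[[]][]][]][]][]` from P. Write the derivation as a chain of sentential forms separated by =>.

P => [P]P   [P → [ P ] P]
[P]P => [[P]P]P   [P → [ P ] P]
[[P]P]P => [[[P]P]P]P   [P → [ P ] P]
[[[P]P]P]P => [[[[P]P]P]P]P   [P → [ P ] P]
[[[[P]P]P]P]P => [[[[[]]P]P]P]P   [P → [ ]]
[[[[[]]P]P]P]P => [[[[[]][]]P]P]P   [P → [ ]]
[[[[[]][]]P]P]P => [[[[[]][]][]]P]P   [P → [ ]]
[[[[[]][]][]]P]P => [[[[[]][]][]][]]P   [P → [ ]]
[[[[[]][]][]][]]P => [[[[[]][]][]][]][]   [P → [ ]]

P => [P]P => [[P]P]P => [[[P]P]P]P => [[[[P]P]P]P]P => [[[[[]]P]P]P]P => [[[[[]][]]P]P]P => [[[[[]][]][]]P]P => [[[[[]][]][]][]]P => [[[[[]][]][]][]][]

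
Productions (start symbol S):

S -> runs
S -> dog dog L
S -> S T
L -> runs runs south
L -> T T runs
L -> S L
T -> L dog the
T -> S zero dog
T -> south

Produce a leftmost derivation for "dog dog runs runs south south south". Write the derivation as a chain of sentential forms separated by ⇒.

S ⇒ S T ⇒ S T T ⇒ dog dog L T T ⇒ dog dog runs runs south T T ⇒ dog dog runs runs south south T ⇒ dog dog runs runs south south south

S ⇒ S T   [S -> S T]
S T ⇒ S T T   [S -> S T]
S T T ⇒ dog dog L T T   [S -> dog dog L]
dog dog L T T ⇒ dog dog runs runs south T T   [L -> runs runs south]
dog dog runs runs south T T ⇒ dog dog runs runs south south T   [T -> south]
dog dog runs runs south south T ⇒ dog dog runs runs south south south   [T -> south]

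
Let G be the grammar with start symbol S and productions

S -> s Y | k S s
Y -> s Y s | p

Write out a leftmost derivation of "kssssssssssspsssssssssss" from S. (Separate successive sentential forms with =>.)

S => kSs => ksYs => kssYss => ksssYsss => kssssYssss => ksssssYsssss => kssssssYssssss => ksssssssYsssssss => kssssssssYssssssss => ksssssssssYsssssssss => kssssssssssYssssssssss => ksssssssssssYsssssssssss => kssssssssssspsssssssssss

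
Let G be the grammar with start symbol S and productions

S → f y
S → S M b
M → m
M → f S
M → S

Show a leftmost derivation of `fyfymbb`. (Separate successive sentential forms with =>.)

S => SMb   [S → S M b]
SMb => fyMb   [S → f y]
fyMb => fySb   [M → S]
fySb => fySMbb   [S → S M b]
fySMbb => fyfyMbb   [S → f y]
fyfyMbb => fyfymbb   [M → m]

S => SMb => fyMb => fySb => fySMbb => fyfyMbb => fyfymbb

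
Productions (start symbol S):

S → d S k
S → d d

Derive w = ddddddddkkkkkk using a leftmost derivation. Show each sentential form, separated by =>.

S=>dSk=>ddSkk=>dddSkkk=>ddddSkkkk=>dddddSkkkkk=>ddddddSkkkkkk=>ddddddddkkkkkk

S => dSk   [S → d S k]
dSk => ddSkk   [S → d S k]
ddSkk => dddSkkk   [S → d S k]
dddSkkk => ddddSkkkk   [S → d S k]
ddddSkkkk => dddddSkkkkk   [S → d S k]
dddddSkkkkk => ddddddSkkkkkk   [S → d S k]
ddddddSkkkkkk => ddddddddkkkkkk   [S → d d]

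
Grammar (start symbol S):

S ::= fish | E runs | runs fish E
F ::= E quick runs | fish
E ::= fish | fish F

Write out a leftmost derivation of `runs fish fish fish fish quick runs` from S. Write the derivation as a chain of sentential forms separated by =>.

S => runs fish E   [S ::= runs fish E]
runs fish E => runs fish fish F   [E ::= fish F]
runs fish fish F => runs fish fish E quick runs   [F ::= E quick runs]
runs fish fish E quick runs => runs fish fish fish F quick runs   [E ::= fish F]
runs fish fish fish F quick runs => runs fish fish fish fish quick runs   [F ::= fish]

S => runs fish E => runs fish fish F => runs fish fish E quick runs => runs fish fish fish F quick runs => runs fish fish fish fish quick runs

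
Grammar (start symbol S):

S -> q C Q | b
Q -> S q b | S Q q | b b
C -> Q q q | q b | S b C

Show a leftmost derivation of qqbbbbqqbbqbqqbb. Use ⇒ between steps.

S ⇒ qCQ ⇒ qQqqQ ⇒ qSqbqqQ ⇒ qqCQqbqqQ ⇒ qqSbCQqbqqQ ⇒ qqbbCQqbqqQ ⇒ qqbbQqqQqbqqQ ⇒ qqbbbbqqQqbqqQ ⇒ qqbbbbqqbbqbqqQ ⇒ qqbbbbqqbbqbqqbb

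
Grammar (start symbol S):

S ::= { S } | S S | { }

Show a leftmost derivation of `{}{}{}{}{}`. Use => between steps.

S => SS => SSS => SSSS => SSSSS => {}SSSS => {}{}SSS => {}{}{}SS => {}{}{}{}S => {}{}{}{}{}

S => SS   [S ::= S S]
SS => SSS   [S ::= S S]
SSS => SSSS   [S ::= S S]
SSSS => SSSSS   [S ::= S S]
SSSSS => {}SSSS   [S ::= { }]
{}SSSS => {}{}SSS   [S ::= { }]
{}{}SSS => {}{}{}SS   [S ::= { }]
{}{}{}SS => {}{}{}{}S   [S ::= { }]
{}{}{}{}S => {}{}{}{}{}   [S ::= { }]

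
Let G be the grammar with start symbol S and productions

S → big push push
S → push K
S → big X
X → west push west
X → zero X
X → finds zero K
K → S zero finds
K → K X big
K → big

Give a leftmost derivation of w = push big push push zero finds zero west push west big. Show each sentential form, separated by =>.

S => push K => push K X big => push S zero finds X big => push big push push zero finds X big => push big push push zero finds zero X big => push big push push zero finds zero west push west big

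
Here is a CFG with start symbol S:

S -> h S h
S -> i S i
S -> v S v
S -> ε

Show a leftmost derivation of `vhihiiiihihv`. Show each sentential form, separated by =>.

S => vSv => vhShv => vhiSihv => vhihShihv => vhihiSihihv => vhihiiSiihihv => vhihiiiihihv

S => vSv   [S -> v S v]
vSv => vhShv   [S -> h S h]
vhShv => vhiSihv   [S -> i S i]
vhiSihv => vhihShihv   [S -> h S h]
vhihShihv => vhihiSihihv   [S -> i S i]
vhihiSihihv => vhihiiSiihihv   [S -> i S i]
vhihiiSiihihv => vhihiiiihihv   [S -> ε]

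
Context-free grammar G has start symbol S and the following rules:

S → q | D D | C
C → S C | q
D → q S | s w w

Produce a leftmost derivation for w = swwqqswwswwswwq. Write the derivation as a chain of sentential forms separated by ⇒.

S ⇒ C ⇒ SC ⇒ DDC ⇒ swwDC ⇒ swwqSC ⇒ swwqDDC ⇒ swwqqSDC ⇒ swwqqDDDC ⇒ swwqqswwDDC ⇒ swwqqswwswwDC ⇒ swwqqswwswwswwC ⇒ swwqqswwswwswwq

S ⇒ C   [S → C]
C ⇒ SC   [C → S C]
SC ⇒ DDC   [S → D D]
DDC ⇒ swwDC   [D → s w w]
swwDC ⇒ swwqSC   [D → q S]
swwqSC ⇒ swwqDDC   [S → D D]
swwqDDC ⇒ swwqqSDC   [D → q S]
swwqqSDC ⇒ swwqqDDDC   [S → D D]
swwqqDDDC ⇒ swwqqswwDDC   [D → s w w]
swwqqswwDDC ⇒ swwqqswwswwDC   [D → s w w]
swwqqswwswwDC ⇒ swwqqswwswwswwC   [D → s w w]
swwqqswwswwswwC ⇒ swwqqswwswwswwq   [C → q]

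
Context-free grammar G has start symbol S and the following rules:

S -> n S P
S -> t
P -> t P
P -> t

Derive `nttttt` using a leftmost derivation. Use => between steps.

S => nSP => ntP => nttP => ntttP => nttttP => nttttt

S => nSP   [S -> n S P]
nSP => ntP   [S -> t]
ntP => nttP   [P -> t P]
nttP => ntttP   [P -> t P]
ntttP => nttttP   [P -> t P]
nttttP => nttttt   [P -> t]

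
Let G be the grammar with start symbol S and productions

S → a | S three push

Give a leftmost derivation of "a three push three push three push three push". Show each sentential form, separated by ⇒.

S ⇒ S three push   [S → S three push]
S three push ⇒ S three push three push   [S → S three push]
S three push three push ⇒ S three push three push three push   [S → S three push]
S three push three push three push ⇒ S three push three push three push three push   [S → S three push]
S three push three push three push three push ⇒ a three push three push three push three push   [S → a]

S ⇒ S three push ⇒ S three push three push ⇒ S three push three push three push ⇒ S three push three push three push three push ⇒ a three push three push three push three push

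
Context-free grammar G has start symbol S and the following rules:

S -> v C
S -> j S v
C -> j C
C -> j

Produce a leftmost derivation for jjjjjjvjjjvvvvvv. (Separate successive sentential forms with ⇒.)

S ⇒ jSv   [S -> j S v]
jSv ⇒ jjSvv   [S -> j S v]
jjSvv ⇒ jjjSvvv   [S -> j S v]
jjjSvvv ⇒ jjjjSvvvv   [S -> j S v]
jjjjSvvvv ⇒ jjjjjSvvvvv   [S -> j S v]
jjjjjSvvvvv ⇒ jjjjjjSvvvvvv   [S -> j S v]
jjjjjjSvvvvvv ⇒ jjjjjjvCvvvvvv   [S -> v C]
jjjjjjvCvvvvvv ⇒ jjjjjjvjCvvvvvv   [C -> j C]
jjjjjjvjCvvvvvv ⇒ jjjjjjvjjCvvvvvv   [C -> j C]
jjjjjjvjjCvvvvvv ⇒ jjjjjjvjjjvvvvvv   [C -> j]

S ⇒ jSv ⇒ jjSvv ⇒ jjjSvvv ⇒ jjjjSvvvv ⇒ jjjjjSvvvvv ⇒ jjjjjjSvvvvvv ⇒ jjjjjjvCvvvvvv ⇒ jjjjjjvjCvvvvvv ⇒ jjjjjjvjjCvvvvvv ⇒ jjjjjjvjjjvvvvvv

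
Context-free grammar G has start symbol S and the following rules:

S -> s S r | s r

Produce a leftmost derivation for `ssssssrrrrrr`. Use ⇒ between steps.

S ⇒ sSr ⇒ ssSrr ⇒ sssSrrr ⇒ ssssSrrrr ⇒ sssssSrrrrr ⇒ ssssssrrrrrr

S ⇒ sSr   [S -> s S r]
sSr ⇒ ssSrr   [S -> s S r]
ssSrr ⇒ sssSrrr   [S -> s S r]
sssSrrr ⇒ ssssSrrrr   [S -> s S r]
ssssSrrrr ⇒ sssssSrrrrr   [S -> s S r]
sssssSrrrrr ⇒ ssssssrrrrrr   [S -> s r]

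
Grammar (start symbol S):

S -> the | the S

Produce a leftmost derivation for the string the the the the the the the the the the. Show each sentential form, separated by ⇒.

S ⇒ the S ⇒ the the S ⇒ the the the S ⇒ the the the the S ⇒ the the the the the S ⇒ the the the the the the S ⇒ the the the the the the the S ⇒ the the the the the the the the S ⇒ the the the the the the the the the S ⇒ the the the the the the the the the the

S ⇒ the S   [S -> the S]
the S ⇒ the the S   [S -> the S]
the the S ⇒ the the the S   [S -> the S]
the the the S ⇒ the the the the S   [S -> the S]
the the the the S ⇒ the the the the the S   [S -> the S]
the the the the the S ⇒ the the the the the the S   [S -> the S]
the the the the the the S ⇒ the the the the the the the S   [S -> the S]
the the the the the the the S ⇒ the the the the the the the the S   [S -> the S]
the the the the the the the the S ⇒ the the the the the the the the the S   [S -> the S]
the the the the the the the the the S ⇒ the the the the the the the the the the   [S -> the]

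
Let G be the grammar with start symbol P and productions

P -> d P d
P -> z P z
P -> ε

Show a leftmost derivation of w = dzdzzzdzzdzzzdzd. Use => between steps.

P => dPd => dzPzd => dzdPdzd => dzdzPzdzd => dzdzzPzzdzd => dzdzzzPzzzdzd => dzdzzzdPdzzzdzd => dzdzzzdzPzdzzzdzd => dzdzzzdzzdzzzdzd

P => dPd   [P -> d P d]
dPd => dzPzd   [P -> z P z]
dzPzd => dzdPdzd   [P -> d P d]
dzdPdzd => dzdzPzdzd   [P -> z P z]
dzdzPzdzd => dzdzzPzzdzd   [P -> z P z]
dzdzzPzzdzd => dzdzzzPzzzdzd   [P -> z P z]
dzdzzzPzzzdzd => dzdzzzdPdzzzdzd   [P -> d P d]
dzdzzzdPdzzzdzd => dzdzzzdzPzdzzzdzd   [P -> z P z]
dzdzzzdzPzdzzzdzd => dzdzzzdzzdzzzdzd   [P -> ε]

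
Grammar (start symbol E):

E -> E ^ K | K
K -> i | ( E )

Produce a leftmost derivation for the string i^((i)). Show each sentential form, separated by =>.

E => E^K   [E -> E ^ K]
E^K => K^K   [E -> K]
K^K => i^K   [K -> i]
i^K => i^(E)   [K -> ( E )]
i^(E) => i^(K)   [E -> K]
i^(K) => i^((E))   [K -> ( E )]
i^((E)) => i^((K))   [E -> K]
i^((K)) => i^((i))   [K -> i]

E => E^K => K^K => i^K => i^(E) => i^(K) => i^((E)) => i^((K)) => i^((i))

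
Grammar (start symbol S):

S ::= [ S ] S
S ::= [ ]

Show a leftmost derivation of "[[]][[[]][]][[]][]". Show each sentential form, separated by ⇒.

S ⇒ [S]S   [S ::= [ S ] S]
[S]S ⇒ [[]]S   [S ::= [ ]]
[[]]S ⇒ [[]][S]S   [S ::= [ S ] S]
[[]][S]S ⇒ [[]][[S]S]S   [S ::= [ S ] S]
[[]][[S]S]S ⇒ [[]][[[]]S]S   [S ::= [ ]]
[[]][[[]]S]S ⇒ [[]][[[]][]]S   [S ::= [ ]]
[[]][[[]][]]S ⇒ [[]][[[]][]][S]S   [S ::= [ S ] S]
[[]][[[]][]][S]S ⇒ [[]][[[]][]][[]]S   [S ::= [ ]]
[[]][[[]][]][[]]S ⇒ [[]][[[]][]][[]][]   [S ::= [ ]]

S ⇒ [S]S ⇒ [[]]S ⇒ [[]][S]S ⇒ [[]][[S]S]S ⇒ [[]][[[]]S]S ⇒ [[]][[[]][]]S ⇒ [[]][[[]][]][S]S ⇒ [[]][[[]][]][[]]S ⇒ [[]][[[]][]][[]][]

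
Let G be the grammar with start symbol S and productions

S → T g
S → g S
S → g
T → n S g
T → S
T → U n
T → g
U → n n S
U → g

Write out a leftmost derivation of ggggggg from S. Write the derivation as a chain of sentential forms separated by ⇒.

S⇒gS⇒ggS⇒gggS⇒ggggS⇒gggggS⇒gggggTg⇒ggggggg

S ⇒ gS   [S → g S]
gS ⇒ ggS   [S → g S]
ggS ⇒ gggS   [S → g S]
gggS ⇒ ggggS   [S → g S]
ggggS ⇒ gggggS   [S → g S]
gggggS ⇒ gggggTg   [S → T g]
gggggTg ⇒ ggggggg   [T → g]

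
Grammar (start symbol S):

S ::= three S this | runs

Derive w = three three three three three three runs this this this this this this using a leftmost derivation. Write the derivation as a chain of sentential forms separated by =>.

S => three S this => three three S this this => three three three S this this this => three three three three S this this this this => three three three three three S this this this this this => three three three three three three S this this this this this this => three three three three three three runs this this this this this this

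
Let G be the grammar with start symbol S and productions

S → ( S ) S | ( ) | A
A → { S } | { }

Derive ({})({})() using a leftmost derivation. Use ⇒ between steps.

S ⇒ (S)S ⇒ (A)S ⇒ ({})S ⇒ ({})(S)S ⇒ ({})(A)S ⇒ ({})({})S ⇒ ({})({})()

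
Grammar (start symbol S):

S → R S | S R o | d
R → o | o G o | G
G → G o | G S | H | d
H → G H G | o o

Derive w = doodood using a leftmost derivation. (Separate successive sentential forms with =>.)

S => RS   [S → R S]
RS => GS   [R → G]
GS => GoS   [G → G o]
GoS => GooS   [G → G o]
GooS => HooS   [G → H]
HooS => GHGooS   [H → G H G]
GHGooS => dHGooS   [G → d]
dHGooS => dooGooS   [H → o o]
dooGooS => doodooS   [G → d]
doodooS => doodood   [S → d]

S => RS => GS => GoS => GooS => HooS => GHGooS => dHGooS => dooGooS => doodooS => doodood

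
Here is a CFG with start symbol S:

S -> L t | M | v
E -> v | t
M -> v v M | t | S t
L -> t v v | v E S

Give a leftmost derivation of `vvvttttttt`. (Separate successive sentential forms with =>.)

S => M   [S -> M]
M => St   [M -> S t]
St => Ltt   [S -> L t]
Ltt => vEStt   [L -> v E S]
vEStt => vvStt   [E -> v]
vvStt => vvLttt   [S -> L t]
vvLttt => vvvESttt   [L -> v E S]
vvvESttt => vvvtSttt   [E -> t]
vvvtSttt => vvvtMttt   [S -> M]
vvvtMttt => vvvtStttt   [M -> S t]
vvvtStttt => vvvtMtttt   [S -> M]
vvvtMtttt => vvvtSttttt   [M -> S t]
vvvtSttttt => vvvtMttttt   [S -> M]
vvvtMttttt => vvvttttttt   [M -> t]

S => M => St => Ltt => vEStt => vvStt => vvLttt => vvvESttt => vvvtSttt => vvvtMttt => vvvtStttt => vvvtMtttt => vvvtSttttt => vvvtMttttt => vvvttttttt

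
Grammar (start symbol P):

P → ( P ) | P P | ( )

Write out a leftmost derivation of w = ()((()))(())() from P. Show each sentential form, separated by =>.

P => PP   [P → P P]
PP => PPP   [P → P P]
PPP => ()PP   [P → ( )]
()PP => ()PPP   [P → P P]
()PPP => ()(P)PP   [P → ( P )]
()(P)PP => ()((P))PP   [P → ( P )]
()((P))PP => ()((()))PP   [P → ( )]
()((()))PP => ()((()))(P)P   [P → ( P )]
()((()))(P)P => ()((()))(())P   [P → ( )]
()((()))(())P => ()((()))(())()   [P → ( )]

P => PP => PPP => ()PP => ()PPP => ()(P)PP => ()((P))PP => ()((()))PP => ()((()))(P)P => ()((()))(())P => ()((()))(())()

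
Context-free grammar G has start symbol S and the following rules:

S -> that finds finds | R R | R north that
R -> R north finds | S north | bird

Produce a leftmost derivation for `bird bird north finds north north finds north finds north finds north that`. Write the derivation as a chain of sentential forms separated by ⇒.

S ⇒ R north that ⇒ R north finds north that ⇒ R north finds north finds north that ⇒ R north finds north finds north finds north that ⇒ S north north finds north finds north finds north that ⇒ R R north north finds north finds north finds north that ⇒ bird R north north finds north finds north finds north that ⇒ bird R north finds north north finds north finds north finds north that ⇒ bird bird north finds north north finds north finds north finds north that

S ⇒ R north that   [S -> R north that]
R north that ⇒ R north finds north that   [R -> R north finds]
R north finds north that ⇒ R north finds north finds north that   [R -> R north finds]
R north finds north finds north that ⇒ R north finds north finds north finds north that   [R -> R north finds]
R north finds north finds north finds north that ⇒ S north north finds north finds north finds north that   [R -> S north]
S north north finds north finds north finds north that ⇒ R R north north finds north finds north finds north that   [S -> R R]
R R north north finds north finds north finds north that ⇒ bird R north north finds north finds north finds north that   [R -> bird]
bird R north north finds north finds north finds north that ⇒ bird R north finds north north finds north finds north finds north that   [R -> R north finds]
bird R north finds north north finds north finds north finds north that ⇒ bird bird north finds north north finds north finds north finds north that   [R -> bird]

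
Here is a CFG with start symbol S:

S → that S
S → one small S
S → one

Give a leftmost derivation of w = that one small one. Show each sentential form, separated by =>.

S => that S   [S → that S]
that S => that one small S   [S → one small S]
that one small S => that one small one   [S → one]

S => that S => that one small S => that one small one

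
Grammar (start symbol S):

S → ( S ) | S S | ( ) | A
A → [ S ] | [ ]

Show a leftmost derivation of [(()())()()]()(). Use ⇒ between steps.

S ⇒ SS   [S → S S]
SS ⇒ SSS   [S → S S]
SSS ⇒ ASS   [S → A]
ASS ⇒ [S]SS   [A → [ S ]]
[S]SS ⇒ [SS]SS   [S → S S]
[SS]SS ⇒ [SSS]SS   [S → S S]
[SSS]SS ⇒ [(S)SS]SS   [S → ( S )]
[(S)SS]SS ⇒ [(SS)SS]SS   [S → S S]
[(SS)SS]SS ⇒ [(()S)SS]SS   [S → ( )]
[(()S)SS]SS ⇒ [(()())SS]SS   [S → ( )]
[(()())SS]SS ⇒ [(()())()S]SS   [S → ( )]
[(()())()S]SS ⇒ [(()())()()]SS   [S → ( )]
[(()())()()]SS ⇒ [(()())()()]()S   [S → ( )]
[(()())()()]()S ⇒ [(()())()()]()()   [S → ( )]

S ⇒ SS ⇒ SSS ⇒ ASS ⇒ [S]SS ⇒ [SS]SS ⇒ [SSS]SS ⇒ [(S)SS]SS ⇒ [(SS)SS]SS ⇒ [(()S)SS]SS ⇒ [(()())SS]SS ⇒ [(()())()S]SS ⇒ [(()())()()]SS ⇒ [(()())()()]()S ⇒ [(()())()()]()()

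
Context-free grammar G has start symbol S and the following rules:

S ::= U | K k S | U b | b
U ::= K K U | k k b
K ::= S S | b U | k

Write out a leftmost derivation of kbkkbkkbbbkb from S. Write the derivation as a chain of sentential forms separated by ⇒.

S ⇒ KkS ⇒ SSkS ⇒ UbSkS ⇒ KKUbSkS ⇒ kKUbSkS ⇒ kbUUbSkS ⇒ kbkkbUbSkS ⇒ kbkkbkkbbSkS ⇒ kbkkbkkbbbkS ⇒ kbkkbkkbbbkb

S ⇒ KkS   [S ::= K k S]
KkS ⇒ SSkS   [K ::= S S]
SSkS ⇒ UbSkS   [S ::= U b]
UbSkS ⇒ KKUbSkS   [U ::= K K U]
KKUbSkS ⇒ kKUbSkS   [K ::= k]
kKUbSkS ⇒ kbUUbSkS   [K ::= b U]
kbUUbSkS ⇒ kbkkbUbSkS   [U ::= k k b]
kbkkbUbSkS ⇒ kbkkbkkbbSkS   [U ::= k k b]
kbkkbkkbbSkS ⇒ kbkkbkkbbbkS   [S ::= b]
kbkkbkkbbbkS ⇒ kbkkbkkbbbkb   [S ::= b]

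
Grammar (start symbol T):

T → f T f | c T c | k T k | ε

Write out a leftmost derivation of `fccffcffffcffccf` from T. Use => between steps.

T => fTf => fcTcf => fccTccf => fccfTfccf => fccffTffccf => fccffcTcffccf => fccffcfTfcffccf => fccffcffTffcffccf => fccffcffffcffccf

T => fTf   [T → f T f]
fTf => fcTcf   [T → c T c]
fcTcf => fccTccf   [T → c T c]
fccTccf => fccfTfccf   [T → f T f]
fccfTfccf => fccffTffccf   [T → f T f]
fccffTffccf => fccffcTcffccf   [T → c T c]
fccffcTcffccf => fccffcfTfcffccf   [T → f T f]
fccffcfTfcffccf => fccffcffTffcffccf   [T → f T f]
fccffcffTffcffccf => fccffcffffcffccf   [T → ε]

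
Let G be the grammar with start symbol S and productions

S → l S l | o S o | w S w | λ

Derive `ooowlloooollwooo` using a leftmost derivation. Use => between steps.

S => oSo   [S → o S o]
oSo => ooSoo   [S → o S o]
ooSoo => oooSooo   [S → o S o]
oooSooo => ooowSwooo   [S → w S w]
ooowSwooo => ooowlSlwooo   [S → l S l]
ooowlSlwooo => ooowllSllwooo   [S → l S l]
ooowllSllwooo => ooowlloSollwooo   [S → o S o]
ooowlloSollwooo => ooowllooSoollwooo   [S → o S o]
ooowllooSoollwooo => ooowlloooollwooo   [S → λ]

S=>oSo=>ooSoo=>oooSooo=>ooowSwooo=>ooowlSlwooo=>ooowllSllwooo=>ooowlloSollwooo=>ooowllooSoollwooo=>ooowlloooollwooo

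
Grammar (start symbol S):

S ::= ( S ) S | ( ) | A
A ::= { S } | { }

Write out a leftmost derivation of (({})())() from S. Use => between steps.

S=>(S)S=>((S)S)S=>((A)S)S=>(({})S)S=>(({})())S=>(({})())()

S => (S)S   [S ::= ( S ) S]
(S)S => ((S)S)S   [S ::= ( S ) S]
((S)S)S => ((A)S)S   [S ::= A]
((A)S)S => (({})S)S   [A ::= { }]
(({})S)S => (({})())S   [S ::= ( )]
(({})())S => (({})())()   [S ::= ( )]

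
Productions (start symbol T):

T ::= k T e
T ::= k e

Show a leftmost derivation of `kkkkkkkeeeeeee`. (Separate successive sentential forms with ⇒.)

T ⇒ kTe   [T ::= k T e]
kTe ⇒ kkTee   [T ::= k T e]
kkTee ⇒ kkkTeee   [T ::= k T e]
kkkTeee ⇒ kkkkTeeee   [T ::= k T e]
kkkkTeeee ⇒ kkkkkTeeeee   [T ::= k T e]
kkkkkTeeeee ⇒ kkkkkkTeeeeee   [T ::= k T e]
kkkkkkTeeeeee ⇒ kkkkkkkeeeeeee   [T ::= k e]

T⇒kTe⇒kkTee⇒kkkTeee⇒kkkkTeeee⇒kkkkkTeeeee⇒kkkkkkTeeeeee⇒kkkkkkkeeeeeee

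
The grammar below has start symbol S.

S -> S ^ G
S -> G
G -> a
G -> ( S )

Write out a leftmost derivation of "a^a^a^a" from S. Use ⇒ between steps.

S⇒S^G⇒S^G^G⇒S^G^G^G⇒G^G^G^G⇒a^G^G^G⇒a^a^G^G⇒a^a^a^G⇒a^a^a^a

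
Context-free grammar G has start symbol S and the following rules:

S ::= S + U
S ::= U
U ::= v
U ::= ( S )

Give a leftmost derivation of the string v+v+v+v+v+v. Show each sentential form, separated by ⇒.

S ⇒ S+U   [S ::= S + U]
S+U ⇒ S+U+U   [S ::= S + U]
S+U+U ⇒ S+U+U+U   [S ::= S + U]
S+U+U+U ⇒ S+U+U+U+U   [S ::= S + U]
S+U+U+U+U ⇒ S+U+U+U+U+U   [S ::= S + U]
S+U+U+U+U+U ⇒ U+U+U+U+U+U   [S ::= U]
U+U+U+U+U+U ⇒ v+U+U+U+U+U   [U ::= v]
v+U+U+U+U+U ⇒ v+v+U+U+U+U   [U ::= v]
v+v+U+U+U+U ⇒ v+v+v+U+U+U   [U ::= v]
v+v+v+U+U+U ⇒ v+v+v+v+U+U   [U ::= v]
v+v+v+v+U+U ⇒ v+v+v+v+v+U   [U ::= v]
v+v+v+v+v+U ⇒ v+v+v+v+v+v   [U ::= v]

S⇒S+U⇒S+U+U⇒S+U+U+U⇒S+U+U+U+U⇒S+U+U+U+U+U⇒U+U+U+U+U+U⇒v+U+U+U+U+U⇒v+v+U+U+U+U⇒v+v+v+U+U+U⇒v+v+v+v+U+U⇒v+v+v+v+v+U⇒v+v+v+v+v+v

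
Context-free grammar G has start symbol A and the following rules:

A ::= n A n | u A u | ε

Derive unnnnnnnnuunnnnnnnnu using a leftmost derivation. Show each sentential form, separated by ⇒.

A ⇒ uAu ⇒ unAnu ⇒ unnAnnu ⇒ unnnAnnnu ⇒ unnnnAnnnnu ⇒ unnnnnAnnnnnu ⇒ unnnnnnAnnnnnnu ⇒ unnnnnnnAnnnnnnnu ⇒ unnnnnnnnAnnnnnnnnu ⇒ unnnnnnnnuAunnnnnnnnu ⇒ unnnnnnnnuunnnnnnnnu

A ⇒ uAu   [A ::= u A u]
uAu ⇒ unAnu   [A ::= n A n]
unAnu ⇒ unnAnnu   [A ::= n A n]
unnAnnu ⇒ unnnAnnnu   [A ::= n A n]
unnnAnnnu ⇒ unnnnAnnnnu   [A ::= n A n]
unnnnAnnnnu ⇒ unnnnnAnnnnnu   [A ::= n A n]
unnnnnAnnnnnu ⇒ unnnnnnAnnnnnnu   [A ::= n A n]
unnnnnnAnnnnnnu ⇒ unnnnnnnAnnnnnnnu   [A ::= n A n]
unnnnnnnAnnnnnnnu ⇒ unnnnnnnnAnnnnnnnnu   [A ::= n A n]
unnnnnnnnAnnnnnnnnu ⇒ unnnnnnnnuAunnnnnnnnu   [A ::= u A u]
unnnnnnnnuAunnnnnnnnu ⇒ unnnnnnnnuunnnnnnnnu   [A ::= ε]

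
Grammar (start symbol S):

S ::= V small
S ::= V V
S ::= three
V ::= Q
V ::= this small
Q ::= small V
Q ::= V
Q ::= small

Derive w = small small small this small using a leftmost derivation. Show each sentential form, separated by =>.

S => V V => Q V => small V V => small Q V => small small V => small small Q => small small small V => small small small this small

S => V V   [S ::= V V]
V V => Q V   [V ::= Q]
Q V => small V V   [Q ::= small V]
small V V => small Q V   [V ::= Q]
small Q V => small small V   [Q ::= small]
small small V => small small Q   [V ::= Q]
small small Q => small small small V   [Q ::= small V]
small small small V => small small small this small   [V ::= this small]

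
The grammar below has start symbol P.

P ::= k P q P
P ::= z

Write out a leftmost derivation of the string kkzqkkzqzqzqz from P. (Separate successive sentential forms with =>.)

P => kPqP   [P ::= k P q P]
kPqP => kkPqPqP   [P ::= k P q P]
kkPqPqP => kkzqPqP   [P ::= z]
kkzqPqP => kkzqkPqPqP   [P ::= k P q P]
kkzqkPqPqP => kkzqkkPqPqPqP   [P ::= k P q P]
kkzqkkPqPqPqP => kkzqkkzqPqPqP   [P ::= z]
kkzqkkzqPqPqP => kkzqkkzqzqPqP   [P ::= z]
kkzqkkzqzqPqP => kkzqkkzqzqzqP   [P ::= z]
kkzqkkzqzqzqP => kkzqkkzqzqzqz   [P ::= z]

P => kPqP => kkPqPqP => kkzqPqP => kkzqkPqPqP => kkzqkkPqPqPqP => kkzqkkzqPqPqP => kkzqkkzqzqPqP => kkzqkkzqzqzqP => kkzqkkzqzqzqz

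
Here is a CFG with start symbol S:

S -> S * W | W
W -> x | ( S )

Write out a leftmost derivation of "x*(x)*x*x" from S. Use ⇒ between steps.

S⇒S*W⇒S*W*W⇒S*W*W*W⇒W*W*W*W⇒x*W*W*W⇒x*(S)*W*W⇒x*(W)*W*W⇒x*(x)*W*W⇒x*(x)*x*W⇒x*(x)*x*x

S ⇒ S*W   [S -> S * W]
S*W ⇒ S*W*W   [S -> S * W]
S*W*W ⇒ S*W*W*W   [S -> S * W]
S*W*W*W ⇒ W*W*W*W   [S -> W]
W*W*W*W ⇒ x*W*W*W   [W -> x]
x*W*W*W ⇒ x*(S)*W*W   [W -> ( S )]
x*(S)*W*W ⇒ x*(W)*W*W   [S -> W]
x*(W)*W*W ⇒ x*(x)*W*W   [W -> x]
x*(x)*W*W ⇒ x*(x)*x*W   [W -> x]
x*(x)*x*W ⇒ x*(x)*x*x   [W -> x]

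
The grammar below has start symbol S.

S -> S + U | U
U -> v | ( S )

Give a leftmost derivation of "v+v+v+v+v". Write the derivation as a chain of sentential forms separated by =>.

S => S+U   [S -> S + U]
S+U => S+U+U   [S -> S + U]
S+U+U => S+U+U+U   [S -> S + U]
S+U+U+U => S+U+U+U+U   [S -> S + U]
S+U+U+U+U => U+U+U+U+U   [S -> U]
U+U+U+U+U => v+U+U+U+U   [U -> v]
v+U+U+U+U => v+v+U+U+U   [U -> v]
v+v+U+U+U => v+v+v+U+U   [U -> v]
v+v+v+U+U => v+v+v+v+U   [U -> v]
v+v+v+v+U => v+v+v+v+v   [U -> v]

S => S+U => S+U+U => S+U+U+U => S+U+U+U+U => U+U+U+U+U => v+U+U+U+U => v+v+U+U+U => v+v+v+U+U => v+v+v+v+U => v+v+v+v+v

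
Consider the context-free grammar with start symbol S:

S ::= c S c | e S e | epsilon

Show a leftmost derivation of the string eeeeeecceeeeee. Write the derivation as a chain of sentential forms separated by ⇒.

S ⇒ eSe ⇒ eeSee ⇒ eeeSeee ⇒ eeeeSeeee ⇒ eeeeeSeeeee ⇒ eeeeeeSeeeeee ⇒ eeeeeecSceeeeee ⇒ eeeeeecceeeeee

S ⇒ eSe   [S ::= e S e]
eSe ⇒ eeSee   [S ::= e S e]
eeSee ⇒ eeeSeee   [S ::= e S e]
eeeSeee ⇒ eeeeSeeee   [S ::= e S e]
eeeeSeeee ⇒ eeeeeSeeeee   [S ::= e S e]
eeeeeSeeeee ⇒ eeeeeeSeeeeee   [S ::= e S e]
eeeeeeSeeeeee ⇒ eeeeeecSceeeeee   [S ::= c S c]
eeeeeecSceeeeee ⇒ eeeeeecceeeeee   [S ::= epsilon]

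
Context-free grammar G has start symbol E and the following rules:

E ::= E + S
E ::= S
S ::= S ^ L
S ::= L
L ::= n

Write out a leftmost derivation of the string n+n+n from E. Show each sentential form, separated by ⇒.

E ⇒ E+S ⇒ E+S+S ⇒ S+S+S ⇒ L+S+S ⇒ n+S+S ⇒ n+L+S ⇒ n+n+S ⇒ n+n+L ⇒ n+n+n

E ⇒ E+S   [E ::= E + S]
E+S ⇒ E+S+S   [E ::= E + S]
E+S+S ⇒ S+S+S   [E ::= S]
S+S+S ⇒ L+S+S   [S ::= L]
L+S+S ⇒ n+S+S   [L ::= n]
n+S+S ⇒ n+L+S   [S ::= L]
n+L+S ⇒ n+n+S   [L ::= n]
n+n+S ⇒ n+n+L   [S ::= L]
n+n+L ⇒ n+n+n   [L ::= n]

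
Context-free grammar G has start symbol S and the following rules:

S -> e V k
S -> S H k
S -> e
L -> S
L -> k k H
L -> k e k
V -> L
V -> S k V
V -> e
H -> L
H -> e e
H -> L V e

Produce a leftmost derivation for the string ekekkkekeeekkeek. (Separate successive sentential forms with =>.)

S=>SHk=>eVkHk=>eLkHk=>ekekkHk=>ekekkLVek=>ekekkkekVek=>ekekkkekSkVek=>ekekkkekSHkkVek=>ekekkkekeHkkVek=>ekekkkekeeekkVek=>ekekkkekeeekkeek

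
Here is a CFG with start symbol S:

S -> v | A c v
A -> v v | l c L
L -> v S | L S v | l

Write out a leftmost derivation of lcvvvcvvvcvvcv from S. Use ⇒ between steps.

S ⇒ Acv   [S -> A c v]
Acv ⇒ lcLcv   [A -> l c L]
lcLcv ⇒ lcLSvcv   [L -> L S v]
lcLSvcv ⇒ lcvSSvcv   [L -> v S]
lcvSSvcv ⇒ lcvAcvSvcv   [S -> A c v]
lcvAcvSvcv ⇒ lcvvvcvSvcv   [A -> v v]
lcvvvcvSvcv ⇒ lcvvvcvAcvvcv   [S -> A c v]
lcvvvcvAcvvcv ⇒ lcvvvcvvvcvvcv   [A -> v v]

S⇒Acv⇒lcLcv⇒lcLSvcv⇒lcvSSvcv⇒lcvAcvSvcv⇒lcvvvcvSvcv⇒lcvvvcvAcvvcv⇒lcvvvcvvvcvvcv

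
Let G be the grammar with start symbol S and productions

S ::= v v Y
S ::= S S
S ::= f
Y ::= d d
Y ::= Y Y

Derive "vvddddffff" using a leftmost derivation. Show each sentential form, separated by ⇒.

S ⇒ SS ⇒ SSS ⇒ SSSS ⇒ SSSSS ⇒ vvYSSSS ⇒ vvYYSSSS ⇒ vvddYSSSS ⇒ vvddddSSSS ⇒ vvddddfSSS ⇒ vvddddffSS ⇒ vvddddfffS ⇒ vvddddffff

S ⇒ SS   [S ::= S S]
SS ⇒ SSS   [S ::= S S]
SSS ⇒ SSSS   [S ::= S S]
SSSS ⇒ SSSSS   [S ::= S S]
SSSSS ⇒ vvYSSSS   [S ::= v v Y]
vvYSSSS ⇒ vvYYSSSS   [Y ::= Y Y]
vvYYSSSS ⇒ vvddYSSSS   [Y ::= d d]
vvddYSSSS ⇒ vvddddSSSS   [Y ::= d d]
vvddddSSSS ⇒ vvddddfSSS   [S ::= f]
vvddddfSSS ⇒ vvddddffSS   [S ::= f]
vvddddffSS ⇒ vvddddfffS   [S ::= f]
vvddddfffS ⇒ vvddddffff   [S ::= f]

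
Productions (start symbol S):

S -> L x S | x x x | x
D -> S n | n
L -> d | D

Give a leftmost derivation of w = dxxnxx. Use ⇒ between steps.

S ⇒ LxS ⇒ dxS ⇒ dxLxS ⇒ dxDxS ⇒ dxSnxS ⇒ dxxnxS ⇒ dxxnxx

S ⇒ LxS   [S -> L x S]
LxS ⇒ dxS   [L -> d]
dxS ⇒ dxLxS   [S -> L x S]
dxLxS ⇒ dxDxS   [L -> D]
dxDxS ⇒ dxSnxS   [D -> S n]
dxSnxS ⇒ dxxnxS   [S -> x]
dxxnxS ⇒ dxxnxx   [S -> x]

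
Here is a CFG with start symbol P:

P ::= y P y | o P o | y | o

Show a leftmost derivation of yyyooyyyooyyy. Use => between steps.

P => yPy => yyPyy => yyyPyyy => yyyoPoyyy => yyyooPooyyy => yyyooyPyooyyy => yyyooyyyooyyy

P => yPy   [P ::= y P y]
yPy => yyPyy   [P ::= y P y]
yyPyy => yyyPyyy   [P ::= y P y]
yyyPyyy => yyyoPoyyy   [P ::= o P o]
yyyoPoyyy => yyyooPooyyy   [P ::= o P o]
yyyooPooyyy => yyyooyPyooyyy   [P ::= y P y]
yyyooyPyooyyy => yyyooyyyooyyy   [P ::= y]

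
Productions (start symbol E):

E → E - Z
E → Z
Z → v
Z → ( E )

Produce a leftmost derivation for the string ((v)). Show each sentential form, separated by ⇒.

E ⇒ Z ⇒ (E) ⇒ (Z) ⇒ ((E)) ⇒ ((Z)) ⇒ ((v))

E ⇒ Z   [E → Z]
Z ⇒ (E)   [Z → ( E )]
(E) ⇒ (Z)   [E → Z]
(Z) ⇒ ((E))   [Z → ( E )]
((E)) ⇒ ((Z))   [E → Z]
((Z)) ⇒ ((v))   [Z → v]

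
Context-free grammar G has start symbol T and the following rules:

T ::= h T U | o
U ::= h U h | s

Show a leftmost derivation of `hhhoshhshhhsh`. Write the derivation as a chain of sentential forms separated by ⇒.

T⇒hTU⇒hhTUU⇒hhhTUUU⇒hhhoUUU⇒hhhosUU⇒hhhoshUhU⇒hhhoshhUhhU⇒hhhoshhshhU⇒hhhoshhshhhUh⇒hhhoshhshhhsh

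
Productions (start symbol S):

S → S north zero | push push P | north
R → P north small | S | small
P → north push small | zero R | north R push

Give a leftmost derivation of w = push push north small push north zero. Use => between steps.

S => S north zero => push push P north zero => push push north R push north zero => push push north small push north zero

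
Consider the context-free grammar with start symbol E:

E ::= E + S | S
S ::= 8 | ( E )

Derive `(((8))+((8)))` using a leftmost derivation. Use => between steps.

E=>S=>(E)=>(E+S)=>(S+S)=>((E)+S)=>((S)+S)=>(((E))+S)=>(((S))+S)=>(((8))+S)=>(((8))+(E))=>(((8))+(S))=>(((8))+((E)))=>(((8))+((S)))=>(((8))+((8)))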